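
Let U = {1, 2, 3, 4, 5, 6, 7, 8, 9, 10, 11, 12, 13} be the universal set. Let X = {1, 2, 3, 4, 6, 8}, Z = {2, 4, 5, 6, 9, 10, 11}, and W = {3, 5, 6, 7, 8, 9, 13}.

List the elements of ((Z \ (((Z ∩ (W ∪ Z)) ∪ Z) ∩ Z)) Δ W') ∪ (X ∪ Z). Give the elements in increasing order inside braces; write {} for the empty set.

W ∪ Z = {2, 3, 4, 5, 6, 7, 8, 9, 10, 11, 13}
Z ∩ (W ∪ Z) = {2, 4, 5, 6, 9, 10, 11}
(Z ∩ (W ∪ Z)) ∪ Z = {2, 4, 5, 6, 9, 10, 11}
((Z ∩ (W ∪ Z)) ∪ Z) ∩ Z = {2, 4, 5, 6, 9, 10, 11}
Z \ (((Z ∩ (W ∪ Z)) ∪ Z) ∩ Z) = {}
W' = {1, 2, 4, 10, 11, 12}
(Z \ (((Z ∩ (W ∪ Z)) ∪ Z) ∩ Z)) Δ W' = {1, 2, 4, 10, 11, 12}
X ∪ Z = {1, 2, 3, 4, 5, 6, 8, 9, 10, 11}
((Z \ (((Z ∩ (W ∪ Z)) ∪ Z) ∩ Z)) Δ W') ∪ (X ∪ Z) = {1, 2, 3, 4, 5, 6, 8, 9, 10, 11, 12}

{1, 2, 3, 4, 5, 6, 8, 9, 10, 11, 12}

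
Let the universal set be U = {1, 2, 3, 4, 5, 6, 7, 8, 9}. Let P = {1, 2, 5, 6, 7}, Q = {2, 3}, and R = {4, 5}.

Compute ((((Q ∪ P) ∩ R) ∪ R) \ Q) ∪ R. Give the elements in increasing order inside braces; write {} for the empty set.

Q ∪ P = {1, 2, 3, 5, 6, 7}
(Q ∪ P) ∩ R = {5}
((Q ∪ P) ∩ R) ∪ R = {4, 5}
(((Q ∪ P) ∩ R) ∪ R) \ Q = {4, 5}
((((Q ∪ P) ∩ R) ∪ R) \ Q) ∪ R = {4, 5}

{4, 5}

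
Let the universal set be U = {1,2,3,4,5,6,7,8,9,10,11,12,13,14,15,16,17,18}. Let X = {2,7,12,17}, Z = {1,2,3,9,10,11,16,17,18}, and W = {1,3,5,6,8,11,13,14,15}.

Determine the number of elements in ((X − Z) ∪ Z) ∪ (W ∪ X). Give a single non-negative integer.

17

X − Z = {7,12}
(X − Z) ∪ Z = {1,2,3,7,9,10,11,12,16,17,18}
W ∪ X = {1,2,3,5,6,7,8,11,12,13,14,15,17}
((X − Z) ∪ Z) ∪ (W ∪ X) = {1,2,3,5,6,7,8,9,10,11,12,13,14,15,16,17,18}
|((X − Z) ∪ Z) ∪ (W ∪ X)| = 17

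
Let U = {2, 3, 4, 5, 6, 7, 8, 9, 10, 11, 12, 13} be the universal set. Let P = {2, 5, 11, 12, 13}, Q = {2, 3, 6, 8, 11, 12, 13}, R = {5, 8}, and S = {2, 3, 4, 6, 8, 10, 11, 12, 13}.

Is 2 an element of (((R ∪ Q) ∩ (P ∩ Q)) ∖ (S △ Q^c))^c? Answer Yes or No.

Yes

2 ∉ R and 2 ∈ Q, so 2 ∈ R ∪ Q
2 ∈ P and 2 ∈ Q, so 2 ∈ P ∩ Q
2 ∈ (R ∪ Q) and 2 ∈ (P ∩ Q), so 2 ∈ (R ∪ Q) ∩ (P ∩ Q)
2 ∈ Q, so 2 ∉ Q^c
2 ∈ S and 2 ∉ Q^c, so 2 ∈ S △ Q^c
2 ∈ ((R ∪ Q) ∩ (P ∩ Q)) and 2 ∈ (S △ Q^c), so 2 ∉ ((R ∪ Q) ∩ (P ∩ Q)) ∖ (S △ Q^c)
2 ∈ (((R ∪ Q) ∩ (P ∩ Q)) ∖ (S △ Q^c))^c since 2 ∉ (((R ∪ Q) ∩ (P ∩ Q)) ∖ (S △ Q^c))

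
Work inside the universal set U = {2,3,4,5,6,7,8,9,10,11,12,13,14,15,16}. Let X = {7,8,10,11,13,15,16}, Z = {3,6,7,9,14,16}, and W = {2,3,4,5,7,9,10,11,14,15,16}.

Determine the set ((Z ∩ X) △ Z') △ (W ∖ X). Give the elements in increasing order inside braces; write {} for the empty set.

{3,7,8,9,10,11,12,13,14,15,16}

Z ∩ X = {7,16}
Z' = {2,4,5,8,10,11,12,13,15}
(Z ∩ X) △ Z' = {2,4,5,7,8,10,11,12,13,15,16}
W ∖ X = {2,3,4,5,9,14}
((Z ∩ X) △ Z') △ (W ∖ X) = {3,7,8,9,10,11,12,13,14,15,16}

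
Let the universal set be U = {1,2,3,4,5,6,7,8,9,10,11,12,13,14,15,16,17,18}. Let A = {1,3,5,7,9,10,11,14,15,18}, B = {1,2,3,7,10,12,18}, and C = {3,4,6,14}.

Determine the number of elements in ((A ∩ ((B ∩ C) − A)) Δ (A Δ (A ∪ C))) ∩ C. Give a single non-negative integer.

2

B ∩ C = {3}
(B ∩ C) − A = {}
A ∩ ((B ∩ C) − A) = {}
A ∪ C = {1,3,4,5,6,7,9,10,11,14,15,18}
A Δ (A ∪ C) = {4,6}
(A ∩ ((B ∩ C) − A)) Δ (A Δ (A ∪ C)) = {4,6}
((A ∩ ((B ∩ C) − A)) Δ (A Δ (A ∪ C))) ∩ C = {4,6}
|((A ∩ ((B ∩ C) − A)) Δ (A Δ (A ∪ C))) ∩ C| = 2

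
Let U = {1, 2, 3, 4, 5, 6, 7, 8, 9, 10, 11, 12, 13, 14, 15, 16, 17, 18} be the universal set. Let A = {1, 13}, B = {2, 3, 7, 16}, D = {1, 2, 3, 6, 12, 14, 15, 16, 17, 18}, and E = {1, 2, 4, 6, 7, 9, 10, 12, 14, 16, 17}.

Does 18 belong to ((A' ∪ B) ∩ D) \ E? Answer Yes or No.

Yes

18 ∉ A, so 18 ∈ A'
18 ∈ A' and 18 ∉ B, so 18 ∈ A' ∪ B
18 ∈ (A' ∪ B) and 18 ∈ D, so 18 ∈ (A' ∪ B) ∩ D
18 ∈ ((A' ∪ B) ∩ D) and 18 ∉ E, so 18 ∈ ((A' ∪ B) ∩ D) \ E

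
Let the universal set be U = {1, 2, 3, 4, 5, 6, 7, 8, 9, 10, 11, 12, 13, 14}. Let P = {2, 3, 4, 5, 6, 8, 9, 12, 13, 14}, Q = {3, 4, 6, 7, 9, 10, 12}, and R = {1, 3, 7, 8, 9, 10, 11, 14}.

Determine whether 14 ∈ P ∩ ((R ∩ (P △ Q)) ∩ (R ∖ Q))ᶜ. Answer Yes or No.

14 ∈ P and 14 ∉ Q, so 14 ∈ P △ Q
14 ∈ R and 14 ∈ (P △ Q), so 14 ∈ R ∩ (P △ Q)
14 ∈ R and 14 ∉ Q, so 14 ∈ R ∖ Q
14 ∈ (R ∩ (P △ Q)) and 14 ∈ (R ∖ Q), so 14 ∈ (R ∩ (P △ Q)) ∩ (R ∖ Q)
14 ∉ ((R ∩ (P △ Q)) ∩ (R ∖ Q))ᶜ since 14 ∈ ((R ∩ (P △ Q)) ∩ (R ∖ Q))
14 ∈ P and 14 ∉ ((R ∩ (P △ Q)) ∩ (R ∖ Q))ᶜ, so 14 ∉ P ∩ ((R ∩ (P △ Q)) ∩ (R ∖ Q))ᶜ

No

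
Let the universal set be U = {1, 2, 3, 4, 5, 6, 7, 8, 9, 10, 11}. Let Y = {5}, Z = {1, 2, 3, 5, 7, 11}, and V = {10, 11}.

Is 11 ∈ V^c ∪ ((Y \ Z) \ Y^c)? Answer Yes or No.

No

11 ∈ V, so 11 ∉ V^c
11 ∉ Y and 11 ∈ Z, so 11 ∉ Y \ Z
11 ∉ Y, so 11 ∈ Y^c
11 ∉ (Y \ Z) and 11 ∈ Y^c, so 11 ∉ (Y \ Z) \ Y^c
11 ∉ V^c and 11 ∉ ((Y \ Z) \ Y^c), so 11 ∉ V^c ∪ ((Y \ Z) \ Y^c)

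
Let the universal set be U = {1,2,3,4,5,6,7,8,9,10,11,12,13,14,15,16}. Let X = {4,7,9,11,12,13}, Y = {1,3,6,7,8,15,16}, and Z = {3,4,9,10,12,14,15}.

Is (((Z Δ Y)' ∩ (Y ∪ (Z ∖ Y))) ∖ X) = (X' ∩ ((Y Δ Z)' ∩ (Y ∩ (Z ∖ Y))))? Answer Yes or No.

Z Δ Y = {1,4,6,7,8,9,10,12,14,16}
(Z Δ Y)' = {2,3,5,11,13,15}
Z ∖ Y = {4,9,10,12,14}
Y ∪ (Z ∖ Y) = {1,3,4,6,7,8,9,10,12,14,15,16}
(Z Δ Y)' ∩ (Y ∪ (Z ∖ Y)) = {3,15}
((Z Δ Y)' ∩ (Y ∪ (Z ∖ Y))) ∖ X = {3,15}
X' = {1,2,3,5,6,8,10,14,15,16}
Y Δ Z = {1,4,6,7,8,9,10,12,14,16}
(Y Δ Z)' = {2,3,5,11,13,15}
Y ∩ (Z ∖ Y) = {}
(Y Δ Z)' ∩ (Y ∩ (Z ∖ Y)) = {}
X' ∩ ((Y Δ Z)' ∩ (Y ∩ (Z ∖ Y))) = {}
3 ∈ ((Z Δ Y)' ∩ (Y ∪ (Z ∖ Y))) ∖ X but 3 ∉ X' ∩ ((Y Δ Z)' ∩ (Y ∩ (Z ∖ Y))), so they differ.

No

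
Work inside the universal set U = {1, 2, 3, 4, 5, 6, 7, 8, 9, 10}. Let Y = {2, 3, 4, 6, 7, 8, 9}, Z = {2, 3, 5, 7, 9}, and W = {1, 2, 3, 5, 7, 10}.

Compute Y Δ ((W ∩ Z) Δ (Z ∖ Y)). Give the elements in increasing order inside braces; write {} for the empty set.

W ∩ Z = {2, 3, 5, 7}
Z ∖ Y = {5}
(W ∩ Z) Δ (Z ∖ Y) = {2, 3, 7}
Y Δ ((W ∩ Z) Δ (Z ∖ Y)) = {4, 6, 8, 9}

{4, 6, 8, 9}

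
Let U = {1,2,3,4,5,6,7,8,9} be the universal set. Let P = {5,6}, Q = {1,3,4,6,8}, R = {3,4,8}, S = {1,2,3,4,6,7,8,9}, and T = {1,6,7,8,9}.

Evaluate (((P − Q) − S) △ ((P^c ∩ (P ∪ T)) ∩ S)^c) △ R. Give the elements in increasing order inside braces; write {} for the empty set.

{2,6,8}

P − Q = {5}
(P − Q) − S = {5}
P^c = {1,2,3,4,7,8,9}
P ∪ T = {1,5,6,7,8,9}
P^c ∩ (P ∪ T) = {1,7,8,9}
(P^c ∩ (P ∪ T)) ∩ S = {1,7,8,9}
((P^c ∩ (P ∪ T)) ∩ S)^c = {2,3,4,5,6}
((P − Q) − S) △ ((P^c ∩ (P ∪ T)) ∩ S)^c = {2,3,4,6}
(((P − Q) − S) △ ((P^c ∩ (P ∪ T)) ∩ S)^c) △ R = {2,6,8}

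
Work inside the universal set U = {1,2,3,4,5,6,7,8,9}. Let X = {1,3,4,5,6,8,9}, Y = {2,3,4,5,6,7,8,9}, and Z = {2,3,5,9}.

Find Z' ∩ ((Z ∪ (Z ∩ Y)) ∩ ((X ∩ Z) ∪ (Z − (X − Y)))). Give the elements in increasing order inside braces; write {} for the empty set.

Z' = {1,4,6,7,8}
Z ∩ Y = {2,3,5,9}
Z ∪ (Z ∩ Y) = {2,3,5,9}
X ∩ Z = {3,5,9}
X − Y = {1}
Z − (X − Y) = {2,3,5,9}
(X ∩ Z) ∪ (Z − (X − Y)) = {2,3,5,9}
(Z ∪ (Z ∩ Y)) ∩ ((X ∩ Z) ∪ (Z − (X − Y))) = {2,3,5,9}
Z' ∩ ((Z ∪ (Z ∩ Y)) ∩ ((X ∩ Z) ∪ (Z − (X − Y)))) = {}

{}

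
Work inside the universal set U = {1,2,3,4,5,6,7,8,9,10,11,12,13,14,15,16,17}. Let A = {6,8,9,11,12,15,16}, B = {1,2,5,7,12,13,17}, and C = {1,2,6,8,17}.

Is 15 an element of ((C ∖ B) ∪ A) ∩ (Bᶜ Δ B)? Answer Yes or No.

15 ∉ C and 15 ∉ B, so 15 ∉ C ∖ B
15 ∉ (C ∖ B) and 15 ∈ A, so 15 ∈ (C ∖ B) ∪ A
15 ∉ B, so 15 ∈ Bᶜ
15 ∈ Bᶜ and 15 ∉ B, so 15 ∈ Bᶜ Δ B
15 ∈ ((C ∖ B) ∪ A) and 15 ∈ (Bᶜ Δ B), so 15 ∈ ((C ∖ B) ∪ A) ∩ (Bᶜ Δ B)

Yes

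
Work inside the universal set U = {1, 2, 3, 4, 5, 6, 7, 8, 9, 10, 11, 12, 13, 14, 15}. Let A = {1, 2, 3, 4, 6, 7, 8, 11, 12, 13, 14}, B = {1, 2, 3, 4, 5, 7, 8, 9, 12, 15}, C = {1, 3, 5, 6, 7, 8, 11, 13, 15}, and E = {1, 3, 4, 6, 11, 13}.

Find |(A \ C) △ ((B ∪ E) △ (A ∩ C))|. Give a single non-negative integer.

A \ C = {2, 4, 12, 14}
B ∪ E = {1, 2, 3, 4, 5, 6, 7, 8, 9, 11, 12, 13, 15}
A ∩ C = {1, 3, 6, 7, 8, 11, 13}
(B ∪ E) △ (A ∩ C) = {2, 4, 5, 9, 12, 15}
(A \ C) △ ((B ∪ E) △ (A ∩ C)) = {5, 9, 14, 15}
|(A \ C) △ ((B ∪ E) △ (A ∩ C))| = 4

4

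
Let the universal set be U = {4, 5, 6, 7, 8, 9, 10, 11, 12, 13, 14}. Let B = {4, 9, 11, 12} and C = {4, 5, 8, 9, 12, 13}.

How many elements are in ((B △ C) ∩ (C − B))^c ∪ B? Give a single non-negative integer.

8

B △ C = {5, 8, 11, 13}
C − B = {5, 8, 13}
(B △ C) ∩ (C − B) = {5, 8, 13}
((B △ C) ∩ (C − B))^c = {4, 6, 7, 9, 10, 11, 12, 14}
((B △ C) ∩ (C − B))^c ∪ B = {4, 6, 7, 9, 10, 11, 12, 14}
|((B △ C) ∩ (C − B))^c ∪ B| = 8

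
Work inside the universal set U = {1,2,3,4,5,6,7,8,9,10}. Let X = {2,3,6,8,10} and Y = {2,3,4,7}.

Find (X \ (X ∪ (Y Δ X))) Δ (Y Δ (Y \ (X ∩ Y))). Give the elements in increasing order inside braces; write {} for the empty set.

{2,3}

Y Δ X = {4,6,7,8,10}
X ∪ (Y Δ X) = {2,3,4,6,7,8,10}
X \ (X ∪ (Y Δ X)) = {}
X ∩ Y = {2,3}
Y \ (X ∩ Y) = {4,7}
Y Δ (Y \ (X ∩ Y)) = {2,3}
(X \ (X ∪ (Y Δ X))) Δ (Y Δ (Y \ (X ∩ Y))) = {2,3}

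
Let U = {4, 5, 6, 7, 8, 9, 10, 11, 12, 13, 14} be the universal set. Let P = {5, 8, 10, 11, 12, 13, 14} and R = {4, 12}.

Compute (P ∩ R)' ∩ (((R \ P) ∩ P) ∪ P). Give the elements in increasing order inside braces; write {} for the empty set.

{5, 8, 10, 11, 13, 14}

P ∩ R = {12}
(P ∩ R)' = {4, 5, 6, 7, 8, 9, 10, 11, 13, 14}
R \ P = {4}
(R \ P) ∩ P = {}
((R \ P) ∩ P) ∪ P = {5, 8, 10, 11, 12, 13, 14}
(P ∩ R)' ∩ (((R \ P) ∩ P) ∪ P) = {5, 8, 10, 11, 13, 14}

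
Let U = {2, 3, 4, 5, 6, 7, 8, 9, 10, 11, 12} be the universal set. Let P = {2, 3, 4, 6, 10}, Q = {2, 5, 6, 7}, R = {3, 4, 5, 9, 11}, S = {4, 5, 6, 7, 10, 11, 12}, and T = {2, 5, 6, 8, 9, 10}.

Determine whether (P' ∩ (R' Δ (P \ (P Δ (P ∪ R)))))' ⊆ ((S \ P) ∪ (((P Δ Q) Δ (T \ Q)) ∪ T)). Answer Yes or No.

Yes

P' = {5, 7, 8, 9, 11, 12}
R' = {2, 6, 7, 8, 10, 12}
P ∪ R = {2, 3, 4, 5, 6, 9, 10, 11}
P Δ (P ∪ R) = {5, 9, 11}
P \ (P Δ (P ∪ R)) = {2, 3, 4, 6, 10}
R' Δ (P \ (P Δ (P ∪ R))) = {3, 4, 7, 8, 12}
P' ∩ (R' Δ (P \ (P Δ (P ∪ R)))) = {7, 8, 12}
(P' ∩ (R' Δ (P \ (P Δ (P ∪ R)))))' = {2, 3, 4, 5, 6, 9, 10, 11}
S \ P = {5, 7, 11, 12}
P Δ Q = {3, 4, 5, 7, 10}
T \ Q = {8, 9, 10}
(P Δ Q) Δ (T \ Q) = {3, 4, 5, 7, 8, 9}
((P Δ Q) Δ (T \ Q)) ∪ T = {2, 3, 4, 5, 6, 7, 8, 9, 10}
(S \ P) ∪ (((P Δ Q) Δ (T \ Q)) ∪ T) = {2, 3, 4, 5, 6, 7, 8, 9, 10, 11, 12}
Every element of {2, 3, 4, 5, 6, 9, 10, 11} is in {2, 3, 4, 5, 6, 7, 8, 9, 10, 11, 12}, so (P' ∩ (R' Δ (P \ (P Δ (P ∪ R)))))' ⊆ (S \ P) ∪ (((P Δ Q) Δ (T \ Q)) ∪ T).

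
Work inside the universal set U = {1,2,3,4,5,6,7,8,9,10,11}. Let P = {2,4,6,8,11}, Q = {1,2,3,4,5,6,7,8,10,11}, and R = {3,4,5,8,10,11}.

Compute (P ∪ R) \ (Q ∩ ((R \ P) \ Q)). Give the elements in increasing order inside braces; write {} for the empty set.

{2,3,4,5,6,8,10,11}

P ∪ R = {2,3,4,5,6,8,10,11}
R \ P = {3,5,10}
(R \ P) \ Q = {}
Q ∩ ((R \ P) \ Q) = {}
(P ∪ R) \ (Q ∩ ((R \ P) \ Q)) = {2,3,4,5,6,8,10,11}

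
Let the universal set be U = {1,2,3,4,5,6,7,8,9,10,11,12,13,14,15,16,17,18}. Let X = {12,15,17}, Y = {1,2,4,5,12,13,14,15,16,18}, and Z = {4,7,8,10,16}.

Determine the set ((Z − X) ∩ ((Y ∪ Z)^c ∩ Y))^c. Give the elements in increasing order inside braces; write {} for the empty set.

Z − X = {4,7,8,10,16}
Y ∪ Z = {1,2,4,5,7,8,10,12,13,14,15,16,18}
(Y ∪ Z)^c = {3,6,9,11,17}
(Y ∪ Z)^c ∩ Y = {}
(Z − X) ∩ ((Y ∪ Z)^c ∩ Y) = {}
((Z − X) ∩ ((Y ∪ Z)^c ∩ Y))^c = {1,2,3,4,5,6,7,8,9,10,11,12,13,14,15,16,17,18}

{1,2,3,4,5,6,7,8,9,10,11,12,13,14,15,16,17,18}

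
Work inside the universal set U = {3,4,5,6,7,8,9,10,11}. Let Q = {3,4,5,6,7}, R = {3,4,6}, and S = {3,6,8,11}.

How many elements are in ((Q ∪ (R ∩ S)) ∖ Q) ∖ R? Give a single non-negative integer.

0

R ∩ S = {3,6}
Q ∪ (R ∩ S) = {3,4,5,6,7}
(Q ∪ (R ∩ S)) ∖ Q = {}
((Q ∪ (R ∩ S)) ∖ Q) ∖ R = {}
|((Q ∪ (R ∩ S)) ∖ Q) ∖ R| = 0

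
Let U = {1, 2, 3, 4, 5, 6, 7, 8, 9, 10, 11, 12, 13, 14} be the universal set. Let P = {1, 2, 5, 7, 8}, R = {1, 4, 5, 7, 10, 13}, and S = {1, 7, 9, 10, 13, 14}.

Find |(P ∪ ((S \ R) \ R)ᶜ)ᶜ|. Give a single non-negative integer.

2

S \ R = {9, 14}
(S \ R) \ R = {9, 14}
((S \ R) \ R)ᶜ = {1, 2, 3, 4, 5, 6, 7, 8, 10, 11, 12, 13}
P ∪ ((S \ R) \ R)ᶜ = {1, 2, 3, 4, 5, 6, 7, 8, 10, 11, 12, 13}
(P ∪ ((S \ R) \ R)ᶜ)ᶜ = {9, 14}
|(P ∪ ((S \ R) \ R)ᶜ)ᶜ| = 2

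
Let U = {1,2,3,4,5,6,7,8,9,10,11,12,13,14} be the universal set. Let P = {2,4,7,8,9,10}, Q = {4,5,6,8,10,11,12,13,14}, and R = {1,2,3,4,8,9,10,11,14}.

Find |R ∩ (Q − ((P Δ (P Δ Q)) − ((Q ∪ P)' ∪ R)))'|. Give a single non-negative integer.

P Δ Q = {2,5,6,7,9,11,12,13,14}
P Δ (P Δ Q) = {4,5,6,8,10,11,12,13,14}
Q ∪ P = {2,4,5,6,7,8,9,10,11,12,13,14}
(Q ∪ P)' = {1,3}
(Q ∪ P)' ∪ R = {1,2,3,4,8,9,10,11,14}
(P Δ (P Δ Q)) − ((Q ∪ P)' ∪ R) = {5,6,12,13}
Q − ((P Δ (P Δ Q)) − ((Q ∪ P)' ∪ R)) = {4,8,10,11,14}
(Q − ((P Δ (P Δ Q)) − ((Q ∪ P)' ∪ R)))' = {1,2,3,5,6,7,9,12,13}
R ∩ (Q − ((P Δ (P Δ Q)) − ((Q ∪ P)' ∪ R)))' = {1,2,3,9}
|R ∩ (Q − ((P Δ (P Δ Q)) − ((Q ∪ P)' ∪ R)))'| = 4

4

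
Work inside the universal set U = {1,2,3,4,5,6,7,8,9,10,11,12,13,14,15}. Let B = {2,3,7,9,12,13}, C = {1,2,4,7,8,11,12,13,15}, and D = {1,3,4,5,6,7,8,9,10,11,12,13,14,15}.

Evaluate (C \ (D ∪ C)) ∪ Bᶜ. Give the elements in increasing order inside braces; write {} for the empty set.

D ∪ C = {1,2,3,4,5,6,7,8,9,10,11,12,13,14,15}
C \ (D ∪ C) = {}
Bᶜ = {1,4,5,6,8,10,11,14,15}
(C \ (D ∪ C)) ∪ Bᶜ = {1,4,5,6,8,10,11,14,15}

{1,4,5,6,8,10,11,14,15}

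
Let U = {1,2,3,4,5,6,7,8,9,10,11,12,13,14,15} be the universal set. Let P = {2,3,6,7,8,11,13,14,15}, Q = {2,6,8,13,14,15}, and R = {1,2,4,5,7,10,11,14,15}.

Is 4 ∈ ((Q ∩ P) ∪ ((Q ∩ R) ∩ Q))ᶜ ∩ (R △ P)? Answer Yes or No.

4 ∉ Q and 4 ∉ P, so 4 ∉ Q ∩ P
4 ∉ Q and 4 ∈ R, so 4 ∉ Q ∩ R
4 ∉ (Q ∩ R) and 4 ∉ Q, so 4 ∉ (Q ∩ R) ∩ Q
4 ∉ (Q ∩ P) and 4 ∉ ((Q ∩ R) ∩ Q), so 4 ∉ (Q ∩ P) ∪ ((Q ∩ R) ∩ Q)
4 ∈ ((Q ∩ P) ∪ ((Q ∩ R) ∩ Q))ᶜ since 4 ∉ ((Q ∩ P) ∪ ((Q ∩ R) ∩ Q))
4 ∈ R and 4 ∉ P, so 4 ∈ R △ P
4 ∈ ((Q ∩ P) ∪ ((Q ∩ R) ∩ Q))ᶜ and 4 ∈ (R △ P), so 4 ∈ ((Q ∩ P) ∪ ((Q ∩ R) ∩ Q))ᶜ ∩ (R △ P)

Yes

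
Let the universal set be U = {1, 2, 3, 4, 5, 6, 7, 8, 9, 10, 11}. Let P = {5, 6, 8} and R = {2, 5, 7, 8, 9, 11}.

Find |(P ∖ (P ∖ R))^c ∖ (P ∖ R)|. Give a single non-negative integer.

P ∖ R = {6}
P ∖ (P ∖ R) = {5, 8}
(P ∖ (P ∖ R))^c = {1, 2, 3, 4, 6, 7, 9, 10, 11}
(P ∖ (P ∖ R))^c ∖ (P ∖ R) = {1, 2, 3, 4, 7, 9, 10, 11}
|(P ∖ (P ∖ R))^c ∖ (P ∖ R)| = 8

8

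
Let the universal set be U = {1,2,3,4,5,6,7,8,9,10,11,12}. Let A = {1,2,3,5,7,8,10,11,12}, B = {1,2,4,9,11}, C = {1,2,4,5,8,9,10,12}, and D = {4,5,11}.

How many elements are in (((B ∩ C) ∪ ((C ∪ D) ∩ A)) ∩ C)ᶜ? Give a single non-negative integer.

B ∩ C = {1,2,4,9}
C ∪ D = {1,2,4,5,8,9,10,11,12}
(C ∪ D) ∩ A = {1,2,5,8,10,11,12}
(B ∩ C) ∪ ((C ∪ D) ∩ A) = {1,2,4,5,8,9,10,11,12}
((B ∩ C) ∪ ((C ∪ D) ∩ A)) ∩ C = {1,2,4,5,8,9,10,12}
(((B ∩ C) ∪ ((C ∪ D) ∩ A)) ∩ C)ᶜ = {3,6,7,11}
|(((B ∩ C) ∪ ((C ∪ D) ∩ A)) ∩ C)ᶜ| = 4

4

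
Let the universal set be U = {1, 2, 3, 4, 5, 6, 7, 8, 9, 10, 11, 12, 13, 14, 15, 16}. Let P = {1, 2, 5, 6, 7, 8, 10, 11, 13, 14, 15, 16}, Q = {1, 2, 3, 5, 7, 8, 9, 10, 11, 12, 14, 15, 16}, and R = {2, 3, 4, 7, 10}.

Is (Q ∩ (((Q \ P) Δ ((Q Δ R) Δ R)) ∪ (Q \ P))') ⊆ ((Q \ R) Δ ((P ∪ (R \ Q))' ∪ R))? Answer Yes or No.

Yes

Q \ P = {3, 9, 12}
Q Δ R = {1, 4, 5, 8, 9, 11, 12, 14, 15, 16}
(Q Δ R) Δ R = {1, 2, 3, 5, 7, 8, 9, 10, 11, 12, 14, 15, 16}
(Q \ P) Δ ((Q Δ R) Δ R) = {1, 2, 5, 7, 8, 10, 11, 14, 15, 16}
((Q \ P) Δ ((Q Δ R) Δ R)) ∪ (Q \ P) = {1, 2, 3, 5, 7, 8, 9, 10, 11, 12, 14, 15, 16}
(((Q \ P) Δ ((Q Δ R) Δ R)) ∪ (Q \ P))' = {4, 6, 13}
Q ∩ (((Q \ P) Δ ((Q Δ R) Δ R)) ∪ (Q \ P))' = {}
Q \ R = {1, 5, 8, 9, 11, 12, 14, 15, 16}
R \ Q = {4}
P ∪ (R \ Q) = {1, 2, 4, 5, 6, 7, 8, 10, 11, 13, 14, 15, 16}
(P ∪ (R \ Q))' = {3, 9, 12}
(P ∪ (R \ Q))' ∪ R = {2, 3, 4, 7, 9, 10, 12}
(Q \ R) Δ ((P ∪ (R \ Q))' ∪ R) = {1, 2, 3, 4, 5, 7, 8, 10, 11, 14, 15, 16}
Every element of {} is in {1, 2, 3, 4, 5, 7, 8, 10, 11, 14, 15, 16}, so Q ∩ (((Q \ P) Δ ((Q Δ R) Δ R)) ∪ (Q \ P))' ⊆ (Q \ R) Δ ((P ∪ (R \ Q))' ∪ R).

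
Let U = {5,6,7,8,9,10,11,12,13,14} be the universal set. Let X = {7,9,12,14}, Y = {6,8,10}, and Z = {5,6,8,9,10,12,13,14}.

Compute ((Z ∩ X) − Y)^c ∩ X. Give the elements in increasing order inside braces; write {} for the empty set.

{7}

Z ∩ X = {9,12,14}
(Z ∩ X) − Y = {9,12,14}
((Z ∩ X) − Y)^c = {5,6,7,8,10,11,13}
((Z ∩ X) − Y)^c ∩ X = {7}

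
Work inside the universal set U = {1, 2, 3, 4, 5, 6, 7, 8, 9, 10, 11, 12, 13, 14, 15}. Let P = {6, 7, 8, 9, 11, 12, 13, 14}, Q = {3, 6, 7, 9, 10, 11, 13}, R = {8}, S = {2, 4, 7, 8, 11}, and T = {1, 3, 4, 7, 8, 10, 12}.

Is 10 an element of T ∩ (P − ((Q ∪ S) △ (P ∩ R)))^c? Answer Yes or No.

Yes

10 ∈ Q and 10 ∉ S, so 10 ∈ Q ∪ S
10 ∉ P and 10 ∉ R, so 10 ∉ P ∩ R
10 ∈ (Q ∪ S) and 10 ∉ (P ∩ R), so 10 ∈ (Q ∪ S) △ (P ∩ R)
10 ∉ P and 10 ∈ ((Q ∪ S) △ (P ∩ R)), so 10 ∉ P − ((Q ∪ S) △ (P ∩ R))
10 ∈ (P − ((Q ∪ S) △ (P ∩ R)))^c since 10 ∉ (P − ((Q ∪ S) △ (P ∩ R)))
10 ∈ T and 10 ∈ (P − ((Q ∪ S) △ (P ∩ R)))^c, so 10 ∈ T ∩ (P − ((Q ∪ S) △ (P ∩ R)))^c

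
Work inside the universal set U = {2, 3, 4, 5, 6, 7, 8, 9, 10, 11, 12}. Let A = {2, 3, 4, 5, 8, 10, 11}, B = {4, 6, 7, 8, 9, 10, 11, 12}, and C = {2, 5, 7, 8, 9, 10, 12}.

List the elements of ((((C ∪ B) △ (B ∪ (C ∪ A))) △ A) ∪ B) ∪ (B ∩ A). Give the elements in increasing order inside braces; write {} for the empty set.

C ∪ B = {2, 4, 5, 6, 7, 8, 9, 10, 11, 12}
C ∪ A = {2, 3, 4, 5, 7, 8, 9, 10, 11, 12}
B ∪ (C ∪ A) = {2, 3, 4, 5, 6, 7, 8, 9, 10, 11, 12}
(C ∪ B) △ (B ∪ (C ∪ A)) = {3}
((C ∪ B) △ (B ∪ (C ∪ A))) △ A = {2, 4, 5, 8, 10, 11}
(((C ∪ B) △ (B ∪ (C ∪ A))) △ A) ∪ B = {2, 4, 5, 6, 7, 8, 9, 10, 11, 12}
B ∩ A = {4, 8, 10, 11}
((((C ∪ B) △ (B ∪ (C ∪ A))) △ A) ∪ B) ∪ (B ∩ A) = {2, 4, 5, 6, 7, 8, 9, 10, 11, 12}

{2, 4, 5, 6, 7, 8, 9, 10, 11, 12}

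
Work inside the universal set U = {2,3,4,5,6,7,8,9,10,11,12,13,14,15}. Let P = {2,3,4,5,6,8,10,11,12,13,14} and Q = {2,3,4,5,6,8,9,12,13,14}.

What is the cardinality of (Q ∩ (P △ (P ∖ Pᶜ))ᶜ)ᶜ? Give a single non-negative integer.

Pᶜ = {7,9,15}
P ∖ Pᶜ = {2,3,4,5,6,8,10,11,12,13,14}
P △ (P ∖ Pᶜ) = {}
(P △ (P ∖ Pᶜ))ᶜ = {2,3,4,5,6,7,8,9,10,11,12,13,14,15}
Q ∩ (P △ (P ∖ Pᶜ))ᶜ = {2,3,4,5,6,8,9,12,13,14}
(Q ∩ (P △ (P ∖ Pᶜ))ᶜ)ᶜ = {7,10,11,15}
|(Q ∩ (P △ (P ∖ Pᶜ))ᶜ)ᶜ| = 4

4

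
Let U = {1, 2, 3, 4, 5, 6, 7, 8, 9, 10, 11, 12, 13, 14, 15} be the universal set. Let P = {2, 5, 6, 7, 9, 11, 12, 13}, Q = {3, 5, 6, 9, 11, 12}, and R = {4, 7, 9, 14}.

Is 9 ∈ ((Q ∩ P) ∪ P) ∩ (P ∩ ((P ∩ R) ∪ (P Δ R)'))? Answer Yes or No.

9 ∈ Q and 9 ∈ P, so 9 ∈ Q ∩ P
9 ∈ (Q ∩ P) and 9 ∈ P, so 9 ∈ (Q ∩ P) ∪ P
9 ∈ P and 9 ∈ R, so 9 ∈ P ∩ R
9 ∈ P and 9 ∈ R, so 9 ∉ P Δ R
9 ∈ (P Δ R)' since 9 ∉ (P Δ R)
9 ∈ (P ∩ R) and 9 ∈ (P Δ R)', so 9 ∈ (P ∩ R) ∪ (P Δ R)'
9 ∈ P and 9 ∈ ((P ∩ R) ∪ (P Δ R)'), so 9 ∈ P ∩ ((P ∩ R) ∪ (P Δ R)')
9 ∈ ((Q ∩ P) ∪ P) and 9 ∈ (P ∩ ((P ∩ R) ∪ (P Δ R)')), so 9 ∈ ((Q ∩ P) ∪ P) ∩ (P ∩ ((P ∩ R) ∪ (P Δ R)'))

Yes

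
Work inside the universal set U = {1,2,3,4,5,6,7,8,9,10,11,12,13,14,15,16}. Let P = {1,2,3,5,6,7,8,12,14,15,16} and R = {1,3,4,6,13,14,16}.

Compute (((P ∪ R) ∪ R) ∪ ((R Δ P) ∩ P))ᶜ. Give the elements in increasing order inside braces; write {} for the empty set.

P ∪ R = {1,2,3,4,5,6,7,8,12,13,14,15,16}
(P ∪ R) ∪ R = {1,2,3,4,5,6,7,8,12,13,14,15,16}
R Δ P = {2,4,5,7,8,12,13,15}
(R Δ P) ∩ P = {2,5,7,8,12,15}
((P ∪ R) ∪ R) ∪ ((R Δ P) ∩ P) = {1,2,3,4,5,6,7,8,12,13,14,15,16}
(((P ∪ R) ∪ R) ∪ ((R Δ P) ∩ P))ᶜ = {9,10,11}

{9,10,11}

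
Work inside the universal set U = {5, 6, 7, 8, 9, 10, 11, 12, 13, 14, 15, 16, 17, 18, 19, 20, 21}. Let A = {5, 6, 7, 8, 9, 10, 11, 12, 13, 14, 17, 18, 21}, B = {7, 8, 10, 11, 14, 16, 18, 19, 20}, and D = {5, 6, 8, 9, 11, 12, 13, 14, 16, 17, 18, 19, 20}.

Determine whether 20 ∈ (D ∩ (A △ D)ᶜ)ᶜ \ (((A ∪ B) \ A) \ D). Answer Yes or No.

20 ∉ A and 20 ∈ D, so 20 ∈ A △ D
20 ∉ (A △ D)ᶜ since 20 ∈ (A △ D)
20 ∈ D and 20 ∉ (A △ D)ᶜ, so 20 ∉ D ∩ (A △ D)ᶜ
20 ∈ (D ∩ (A △ D)ᶜ)ᶜ since 20 ∉ (D ∩ (A △ D)ᶜ)
20 ∉ A and 20 ∈ B, so 20 ∈ A ∪ B
20 ∈ (A ∪ B) and 20 ∉ A, so 20 ∈ (A ∪ B) \ A
20 ∈ ((A ∪ B) \ A) and 20 ∈ D, so 20 ∉ ((A ∪ B) \ A) \ D
20 ∈ (D ∩ (A △ D)ᶜ)ᶜ and 20 ∉ (((A ∪ B) \ A) \ D), so 20 ∈ (D ∩ (A △ D)ᶜ)ᶜ \ (((A ∪ B) \ A) \ D)

Yes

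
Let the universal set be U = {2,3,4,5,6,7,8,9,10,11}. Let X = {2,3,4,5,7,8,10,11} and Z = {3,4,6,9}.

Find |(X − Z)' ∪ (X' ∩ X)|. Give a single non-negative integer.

X − Z = {2,5,7,8,10,11}
(X − Z)' = {3,4,6,9}
X' = {6,9}
X' ∩ X = {}
(X − Z)' ∪ (X' ∩ X) = {3,4,6,9}
|(X − Z)' ∪ (X' ∩ X)| = 4

4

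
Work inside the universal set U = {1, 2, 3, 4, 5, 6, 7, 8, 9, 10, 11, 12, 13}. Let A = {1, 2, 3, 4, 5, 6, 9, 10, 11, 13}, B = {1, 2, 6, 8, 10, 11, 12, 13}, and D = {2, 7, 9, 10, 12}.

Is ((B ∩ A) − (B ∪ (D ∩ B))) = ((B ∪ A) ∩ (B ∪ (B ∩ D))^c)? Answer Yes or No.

No

B ∩ A = {1, 2, 6, 10, 11, 13}
D ∩ B = {2, 10, 12}
B ∪ (D ∩ B) = {1, 2, 6, 8, 10, 11, 12, 13}
(B ∩ A) − (B ∪ (D ∩ B)) = {}
B ∪ A = {1, 2, 3, 4, 5, 6, 8, 9, 10, 11, 12, 13}
B ∩ D = {2, 10, 12}
B ∪ (B ∩ D) = {1, 2, 6, 8, 10, 11, 12, 13}
(B ∪ (B ∩ D))^c = {3, 4, 5, 7, 9}
(B ∪ A) ∩ (B ∪ (B ∩ D))^c = {3, 4, 5, 9}
3 ∈ (B ∪ A) ∩ (B ∪ (B ∩ D))^c but 3 ∉ (B ∩ A) − (B ∪ (D ∩ B)), so they differ.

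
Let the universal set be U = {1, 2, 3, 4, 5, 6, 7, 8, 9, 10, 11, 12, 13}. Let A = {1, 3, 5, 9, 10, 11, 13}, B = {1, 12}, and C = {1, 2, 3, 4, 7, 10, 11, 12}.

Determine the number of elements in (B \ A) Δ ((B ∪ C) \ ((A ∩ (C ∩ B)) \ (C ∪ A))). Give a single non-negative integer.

B \ A = {12}
B ∪ C = {1, 2, 3, 4, 7, 10, 11, 12}
C ∩ B = {1, 12}
A ∩ (C ∩ B) = {1}
C ∪ A = {1, 2, 3, 4, 5, 7, 9, 10, 11, 12, 13}
(A ∩ (C ∩ B)) \ (C ∪ A) = {}
(B ∪ C) \ ((A ∩ (C ∩ B)) \ (C ∪ A)) = {1, 2, 3, 4, 7, 10, 11, 12}
(B \ A) Δ ((B ∪ C) \ ((A ∩ (C ∩ B)) \ (C ∪ A))) = {1, 2, 3, 4, 7, 10, 11}
|(B \ A) Δ ((B ∪ C) \ ((A ∩ (C ∩ B)) \ (C ∪ A)))| = 7

7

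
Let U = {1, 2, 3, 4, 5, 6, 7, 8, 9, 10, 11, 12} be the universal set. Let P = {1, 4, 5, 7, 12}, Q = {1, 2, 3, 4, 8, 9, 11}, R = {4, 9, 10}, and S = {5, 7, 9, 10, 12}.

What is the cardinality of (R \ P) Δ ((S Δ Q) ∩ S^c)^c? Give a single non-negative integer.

4

R \ P = {9, 10}
S Δ Q = {1, 2, 3, 4, 5, 7, 8, 10, 11, 12}
S^c = {1, 2, 3, 4, 6, 8, 11}
(S Δ Q) ∩ S^c = {1, 2, 3, 4, 8, 11}
((S Δ Q) ∩ S^c)^c = {5, 6, 7, 9, 10, 12}
(R \ P) Δ ((S Δ Q) ∩ S^c)^c = {5, 6, 7, 12}
|(R \ P) Δ ((S Δ Q) ∩ S^c)^c| = 4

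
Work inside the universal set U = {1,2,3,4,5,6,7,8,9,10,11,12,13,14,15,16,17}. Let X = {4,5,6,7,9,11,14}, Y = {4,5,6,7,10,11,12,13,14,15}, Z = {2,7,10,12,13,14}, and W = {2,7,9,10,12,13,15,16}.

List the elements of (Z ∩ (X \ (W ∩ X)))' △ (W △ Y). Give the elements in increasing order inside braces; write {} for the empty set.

W ∩ X = {7,9}
X \ (W ∩ X) = {4,5,6,11,14}
Z ∩ (X \ (W ∩ X)) = {14}
(Z ∩ (X \ (W ∩ X)))' = {1,2,3,4,5,6,7,8,9,10,11,12,13,15,16,17}
W △ Y = {2,4,5,6,9,11,14,16}
(Z ∩ (X \ (W ∩ X)))' △ (W △ Y) = {1,3,7,8,10,12,13,14,15,17}

{1,3,7,8,10,12,13,14,15,17}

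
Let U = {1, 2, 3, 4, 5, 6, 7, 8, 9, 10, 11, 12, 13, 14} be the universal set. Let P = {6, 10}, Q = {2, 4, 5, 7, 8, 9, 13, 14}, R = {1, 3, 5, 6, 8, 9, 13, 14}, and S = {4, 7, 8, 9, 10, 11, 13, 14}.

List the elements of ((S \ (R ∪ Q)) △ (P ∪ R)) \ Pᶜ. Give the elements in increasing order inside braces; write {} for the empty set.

R ∪ Q = {1, 2, 3, 4, 5, 6, 7, 8, 9, 13, 14}
S \ (R ∪ Q) = {10, 11}
P ∪ R = {1, 3, 5, 6, 8, 9, 10, 13, 14}
(S \ (R ∪ Q)) △ (P ∪ R) = {1, 3, 5, 6, 8, 9, 11, 13, 14}
Pᶜ = {1, 2, 3, 4, 5, 7, 8, 9, 11, 12, 13, 14}
((S \ (R ∪ Q)) △ (P ∪ R)) \ Pᶜ = {6}

{6}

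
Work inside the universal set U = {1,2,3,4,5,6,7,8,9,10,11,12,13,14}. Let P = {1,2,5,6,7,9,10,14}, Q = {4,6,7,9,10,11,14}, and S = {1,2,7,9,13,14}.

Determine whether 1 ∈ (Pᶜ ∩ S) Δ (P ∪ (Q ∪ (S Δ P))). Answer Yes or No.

1 ∈ P, so 1 ∉ Pᶜ
1 ∉ Pᶜ and 1 ∈ S, so 1 ∉ Pᶜ ∩ S
1 ∈ S and 1 ∈ P, so 1 ∉ S Δ P
1 ∉ Q and 1 ∉ (S Δ P), so 1 ∉ Q ∪ (S Δ P)
1 ∈ P and 1 ∉ (Q ∪ (S Δ P)), so 1 ∈ P ∪ (Q ∪ (S Δ P))
1 ∉ (Pᶜ ∩ S) and 1 ∈ (P ∪ (Q ∪ (S Δ P))), so 1 ∈ (Pᶜ ∩ S) Δ (P ∪ (Q ∪ (S Δ P)))

Yes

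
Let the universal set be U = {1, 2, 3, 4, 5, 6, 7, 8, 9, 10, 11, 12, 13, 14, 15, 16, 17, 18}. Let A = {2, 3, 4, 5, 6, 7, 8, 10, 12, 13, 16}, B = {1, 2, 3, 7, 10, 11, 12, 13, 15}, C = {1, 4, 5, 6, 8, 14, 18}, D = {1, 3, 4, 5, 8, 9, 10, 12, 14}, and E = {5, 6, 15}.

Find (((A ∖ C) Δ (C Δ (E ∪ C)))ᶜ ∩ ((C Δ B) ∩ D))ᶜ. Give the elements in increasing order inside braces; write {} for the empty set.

{1, 2, 3, 6, 7, 9, 10, 11, 12, 13, 15, 16, 17, 18}

A ∖ C = {2, 3, 7, 10, 12, 13, 16}
E ∪ C = {1, 4, 5, 6, 8, 14, 15, 18}
C Δ (E ∪ C) = {15}
(A ∖ C) Δ (C Δ (E ∪ C)) = {2, 3, 7, 10, 12, 13, 15, 16}
((A ∖ C) Δ (C Δ (E ∪ C)))ᶜ = {1, 4, 5, 6, 8, 9, 11, 14, 17, 18}
C Δ B = {2, 3, 4, 5, 6, 7, 8, 10, 11, 12, 13, 14, 15, 18}
(C Δ B) ∩ D = {3, 4, 5, 8, 10, 12, 14}
((A ∖ C) Δ (C Δ (E ∪ C)))ᶜ ∩ ((C Δ B) ∩ D) = {4, 5, 8, 14}
(((A ∖ C) Δ (C Δ (E ∪ C)))ᶜ ∩ ((C Δ B) ∩ D))ᶜ = {1, 2, 3, 6, 7, 9, 10, 11, 12, 13, 15, 16, 17, 18}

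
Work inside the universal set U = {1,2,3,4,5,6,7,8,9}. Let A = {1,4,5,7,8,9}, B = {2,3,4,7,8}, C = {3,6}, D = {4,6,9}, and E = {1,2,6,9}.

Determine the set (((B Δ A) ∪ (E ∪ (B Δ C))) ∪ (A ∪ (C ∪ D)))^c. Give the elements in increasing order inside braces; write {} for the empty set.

B Δ A = {1,2,3,5,9}
B Δ C = {2,4,6,7,8}
E ∪ (B Δ C) = {1,2,4,6,7,8,9}
(B Δ A) ∪ (E ∪ (B Δ C)) = {1,2,3,4,5,6,7,8,9}
C ∪ D = {3,4,6,9}
A ∪ (C ∪ D) = {1,3,4,5,6,7,8,9}
((B Δ A) ∪ (E ∪ (B Δ C))) ∪ (A ∪ (C ∪ D)) = {1,2,3,4,5,6,7,8,9}
(((B Δ A) ∪ (E ∪ (B Δ C))) ∪ (A ∪ (C ∪ D)))^c = {}

{}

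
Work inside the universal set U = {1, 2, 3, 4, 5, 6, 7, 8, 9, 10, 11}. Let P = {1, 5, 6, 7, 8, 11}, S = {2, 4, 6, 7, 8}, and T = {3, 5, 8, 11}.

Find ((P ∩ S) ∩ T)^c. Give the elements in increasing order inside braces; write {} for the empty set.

{1, 2, 3, 4, 5, 6, 7, 9, 10, 11}

P ∩ S = {6, 7, 8}
(P ∩ S) ∩ T = {8}
((P ∩ S) ∩ T)^c = {1, 2, 3, 4, 5, 6, 7, 9, 10, 11}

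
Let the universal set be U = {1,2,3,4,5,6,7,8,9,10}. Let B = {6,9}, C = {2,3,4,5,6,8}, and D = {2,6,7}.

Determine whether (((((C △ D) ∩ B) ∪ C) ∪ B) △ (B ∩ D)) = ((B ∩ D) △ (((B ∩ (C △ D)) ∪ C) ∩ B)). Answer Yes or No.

No

C △ D = {3,4,5,7,8}
(C △ D) ∩ B = {}
((C △ D) ∩ B) ∪ C = {2,3,4,5,6,8}
(((C △ D) ∩ B) ∪ C) ∪ B = {2,3,4,5,6,8,9}
B ∩ D = {6}
((((C △ D) ∩ B) ∪ C) ∪ B) △ (B ∩ D) = {2,3,4,5,8,9}
B ∩ (C △ D) = {}
(B ∩ (C △ D)) ∪ C = {2,3,4,5,6,8}
((B ∩ (C △ D)) ∪ C) ∩ B = {6}
(B ∩ D) △ (((B ∩ (C △ D)) ∪ C) ∩ B) = {}
2 ∈ ((((C △ D) ∩ B) ∪ C) ∪ B) △ (B ∩ D) but 2 ∉ (B ∩ D) △ (((B ∩ (C △ D)) ∪ C) ∩ B), so they differ.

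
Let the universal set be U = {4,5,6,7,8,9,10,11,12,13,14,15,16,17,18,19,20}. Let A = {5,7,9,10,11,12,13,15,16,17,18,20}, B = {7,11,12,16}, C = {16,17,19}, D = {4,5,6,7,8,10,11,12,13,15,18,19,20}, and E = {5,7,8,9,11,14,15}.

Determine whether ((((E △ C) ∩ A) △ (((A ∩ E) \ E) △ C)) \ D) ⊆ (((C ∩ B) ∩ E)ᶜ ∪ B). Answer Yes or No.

E △ C = {5,7,8,9,11,14,15,16,17,19}
(E △ C) ∩ A = {5,7,9,11,15,16,17}
A ∩ E = {5,7,9,11,15}
(A ∩ E) \ E = {}
((A ∩ E) \ E) △ C = {16,17,19}
((E △ C) ∩ A) △ (((A ∩ E) \ E) △ C) = {5,7,9,11,15,19}
(((E △ C) ∩ A) △ (((A ∩ E) \ E) △ C)) \ D = {9}
C ∩ B = {16}
(C ∩ B) ∩ E = {}
((C ∩ B) ∩ E)ᶜ = {4,5,6,7,8,9,10,11,12,13,14,15,16,17,18,19,20}
((C ∩ B) ∩ E)ᶜ ∪ B = {4,5,6,7,8,9,10,11,12,13,14,15,16,17,18,19,20}
Every element of {9} is in {4,5,6,7,8,9,10,11,12,13,14,15,16,17,18,19,20}, so (((E △ C) ∩ A) △ (((A ∩ E) \ E) △ C)) \ D ⊆ ((C ∩ B) ∩ E)ᶜ ∪ B.

Yes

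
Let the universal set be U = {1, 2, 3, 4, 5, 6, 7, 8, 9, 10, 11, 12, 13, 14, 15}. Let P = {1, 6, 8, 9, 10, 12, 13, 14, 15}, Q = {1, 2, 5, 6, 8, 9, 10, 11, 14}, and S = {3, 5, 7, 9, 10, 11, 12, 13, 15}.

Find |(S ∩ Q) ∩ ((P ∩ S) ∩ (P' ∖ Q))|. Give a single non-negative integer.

0

S ∩ Q = {5, 9, 10, 11}
P ∩ S = {9, 10, 12, 13, 15}
P' = {2, 3, 4, 5, 7, 11}
P' ∖ Q = {3, 4, 7}
(P ∩ S) ∩ (P' ∖ Q) = {}
(S ∩ Q) ∩ ((P ∩ S) ∩ (P' ∖ Q)) = {}
|(S ∩ Q) ∩ ((P ∩ S) ∩ (P' ∖ Q))| = 0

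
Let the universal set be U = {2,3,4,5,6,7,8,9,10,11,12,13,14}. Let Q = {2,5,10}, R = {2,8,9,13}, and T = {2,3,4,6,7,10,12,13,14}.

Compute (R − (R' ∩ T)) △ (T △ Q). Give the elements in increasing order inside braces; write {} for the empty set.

{2,3,4,5,6,7,8,9,12,14}

R' = {3,4,5,6,7,10,11,12,14}
R' ∩ T = {3,4,6,7,10,12,14}
R − (R' ∩ T) = {2,8,9,13}
T △ Q = {3,4,5,6,7,12,13,14}
(R − (R' ∩ T)) △ (T △ Q) = {2,3,4,5,6,7,8,9,12,14}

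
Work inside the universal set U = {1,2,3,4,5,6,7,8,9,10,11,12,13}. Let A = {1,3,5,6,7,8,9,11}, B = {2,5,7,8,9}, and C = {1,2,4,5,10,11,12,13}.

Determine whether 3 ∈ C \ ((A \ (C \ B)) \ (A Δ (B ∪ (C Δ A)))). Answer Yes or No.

No

3 ∉ C and 3 ∉ B, so 3 ∉ C \ B
3 ∈ A and 3 ∉ (C \ B), so 3 ∈ A \ (C \ B)
3 ∉ C and 3 ∈ A, so 3 ∈ C Δ A
3 ∉ B and 3 ∈ (C Δ A), so 3 ∈ B ∪ (C Δ A)
3 ∈ A and 3 ∈ (B ∪ (C Δ A)), so 3 ∉ A Δ (B ∪ (C Δ A))
3 ∈ (A \ (C \ B)) and 3 ∉ (A Δ (B ∪ (C Δ A))), so 3 ∈ (A \ (C \ B)) \ (A Δ (B ∪ (C Δ A)))
3 ∉ C and 3 ∈ ((A \ (C \ B)) \ (A Δ (B ∪ (C Δ A)))), so 3 ∉ C \ ((A \ (C \ B)) \ (A Δ (B ∪ (C Δ A))))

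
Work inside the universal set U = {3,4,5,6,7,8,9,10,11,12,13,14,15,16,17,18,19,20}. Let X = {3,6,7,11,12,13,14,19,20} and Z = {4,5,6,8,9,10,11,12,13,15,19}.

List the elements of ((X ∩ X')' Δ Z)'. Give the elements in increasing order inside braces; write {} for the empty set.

{4,5,6,8,9,10,11,12,13,15,19}

X' = {4,5,8,9,10,15,16,17,18}
X ∩ X' = {}
(X ∩ X')' = {3,4,5,6,7,8,9,10,11,12,13,14,15,16,17,18,19,20}
(X ∩ X')' Δ Z = {3,7,14,16,17,18,20}
((X ∩ X')' Δ Z)' = {4,5,6,8,9,10,11,12,13,15,19}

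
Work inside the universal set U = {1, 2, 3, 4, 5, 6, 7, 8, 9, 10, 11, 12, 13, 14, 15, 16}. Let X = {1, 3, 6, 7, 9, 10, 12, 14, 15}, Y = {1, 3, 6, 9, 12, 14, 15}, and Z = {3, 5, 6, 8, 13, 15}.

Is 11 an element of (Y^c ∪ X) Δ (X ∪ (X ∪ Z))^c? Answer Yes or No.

11 ∉ Y, so 11 ∈ Y^c
11 ∈ Y^c and 11 ∉ X, so 11 ∈ Y^c ∪ X
11 ∉ X and 11 ∉ Z, so 11 ∉ X ∪ Z
11 ∉ X and 11 ∉ (X ∪ Z), so 11 ∉ X ∪ (X ∪ Z)
11 ∈ (X ∪ (X ∪ Z))^c since 11 ∉ (X ∪ (X ∪ Z))
11 ∈ (Y^c ∪ X) and 11 ∈ (X ∪ (X ∪ Z))^c, so 11 ∉ (Y^c ∪ X) Δ (X ∪ (X ∪ Z))^c

No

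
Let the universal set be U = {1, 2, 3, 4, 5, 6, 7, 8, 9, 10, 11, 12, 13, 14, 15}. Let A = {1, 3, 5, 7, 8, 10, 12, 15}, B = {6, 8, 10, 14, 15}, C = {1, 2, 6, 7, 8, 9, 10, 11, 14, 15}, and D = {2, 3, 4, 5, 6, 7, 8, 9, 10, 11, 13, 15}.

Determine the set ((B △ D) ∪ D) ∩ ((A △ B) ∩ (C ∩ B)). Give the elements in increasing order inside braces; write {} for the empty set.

{6, 14}

B △ D = {2, 3, 4, 5, 7, 9, 11, 13, 14}
(B △ D) ∪ D = {2, 3, 4, 5, 6, 7, 8, 9, 10, 11, 13, 14, 15}
A △ B = {1, 3, 5, 6, 7, 12, 14}
C ∩ B = {6, 8, 10, 14, 15}
(A △ B) ∩ (C ∩ B) = {6, 14}
((B △ D) ∪ D) ∩ ((A △ B) ∩ (C ∩ B)) = {6, 14}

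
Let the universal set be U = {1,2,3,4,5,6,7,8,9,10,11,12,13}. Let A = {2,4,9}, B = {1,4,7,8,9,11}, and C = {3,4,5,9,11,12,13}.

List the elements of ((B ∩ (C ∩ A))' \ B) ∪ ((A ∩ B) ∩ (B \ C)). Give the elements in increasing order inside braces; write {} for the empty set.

C ∩ A = {4,9}
B ∩ (C ∩ A) = {4,9}
(B ∩ (C ∩ A))' = {1,2,3,5,6,7,8,10,11,12,13}
(B ∩ (C ∩ A))' \ B = {2,3,5,6,10,12,13}
A ∩ B = {4,9}
B \ C = {1,7,8}
(A ∩ B) ∩ (B \ C) = {}
((B ∩ (C ∩ A))' \ B) ∪ ((A ∩ B) ∩ (B \ C)) = {2,3,5,6,10,12,13}

{2,3,5,6,10,12,13}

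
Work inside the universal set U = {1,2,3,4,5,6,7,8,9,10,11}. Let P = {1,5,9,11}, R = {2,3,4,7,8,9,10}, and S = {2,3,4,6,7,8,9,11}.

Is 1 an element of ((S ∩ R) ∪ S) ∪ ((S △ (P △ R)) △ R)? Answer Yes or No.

Yes

1 ∉ S and 1 ∉ R, so 1 ∉ S ∩ R
1 ∉ (S ∩ R) and 1 ∉ S, so 1 ∉ (S ∩ R) ∪ S
1 ∈ P and 1 ∉ R, so 1 ∈ P △ R
1 ∉ S and 1 ∈ (P △ R), so 1 ∈ S △ (P △ R)
1 ∈ (S △ (P △ R)) and 1 ∉ R, so 1 ∈ (S △ (P △ R)) △ R
1 ∉ ((S ∩ R) ∪ S) and 1 ∈ ((S △ (P △ R)) △ R), so 1 ∈ ((S ∩ R) ∪ S) ∪ ((S △ (P △ R)) △ R)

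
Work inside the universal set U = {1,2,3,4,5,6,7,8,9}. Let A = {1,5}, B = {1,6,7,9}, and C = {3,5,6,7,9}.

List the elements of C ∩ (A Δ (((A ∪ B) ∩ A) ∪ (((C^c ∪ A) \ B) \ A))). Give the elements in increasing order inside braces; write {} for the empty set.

A ∪ B = {1,5,6,7,9}
(A ∪ B) ∩ A = {1,5}
C^c = {1,2,4,8}
C^c ∪ A = {1,2,4,5,8}
(C^c ∪ A) \ B = {2,4,5,8}
((C^c ∪ A) \ B) \ A = {2,4,8}
((A ∪ B) ∩ A) ∪ (((C^c ∪ A) \ B) \ A) = {1,2,4,5,8}
A Δ (((A ∪ B) ∩ A) ∪ (((C^c ∪ A) \ B) \ A)) = {2,4,8}
C ∩ (A Δ (((A ∪ B) ∩ A) ∪ (((C^c ∪ A) \ B) \ A))) = {}

{}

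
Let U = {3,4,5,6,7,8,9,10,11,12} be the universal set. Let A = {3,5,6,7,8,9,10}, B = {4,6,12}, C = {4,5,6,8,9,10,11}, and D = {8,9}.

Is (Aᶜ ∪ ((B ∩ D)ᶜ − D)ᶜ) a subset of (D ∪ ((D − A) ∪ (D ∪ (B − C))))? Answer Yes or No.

Aᶜ = {4,11,12}
B ∩ D = {}
(B ∩ D)ᶜ = {3,4,5,6,7,8,9,10,11,12}
(B ∩ D)ᶜ − D = {3,4,5,6,7,10,11,12}
((B ∩ D)ᶜ − D)ᶜ = {8,9}
Aᶜ ∪ ((B ∩ D)ᶜ − D)ᶜ = {4,8,9,11,12}
D − A = {}
B − C = {12}
D ∪ (B − C) = {8,9,12}
(D − A) ∪ (D ∪ (B − C)) = {8,9,12}
D ∪ ((D − A) ∪ (D ∪ (B − C))) = {8,9,12}
4 ∈ Aᶜ ∪ ((B ∩ D)ᶜ − D)ᶜ but 4 ∉ D ∪ ((D − A) ∪ (D ∪ (B − C))), so the inclusion fails.

No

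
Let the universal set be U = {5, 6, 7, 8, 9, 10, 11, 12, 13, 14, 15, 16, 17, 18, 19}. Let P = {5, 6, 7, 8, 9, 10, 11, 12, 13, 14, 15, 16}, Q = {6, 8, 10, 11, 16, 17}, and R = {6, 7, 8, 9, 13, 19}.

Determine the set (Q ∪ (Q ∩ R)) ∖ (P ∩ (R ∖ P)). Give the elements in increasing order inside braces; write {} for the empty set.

Q ∩ R = {6, 8}
Q ∪ (Q ∩ R) = {6, 8, 10, 11, 16, 17}
R ∖ P = {19}
P ∩ (R ∖ P) = {}
(Q ∪ (Q ∩ R)) ∖ (P ∩ (R ∖ P)) = {6, 8, 10, 11, 16, 17}

{6, 8, 10, 11, 16, 17}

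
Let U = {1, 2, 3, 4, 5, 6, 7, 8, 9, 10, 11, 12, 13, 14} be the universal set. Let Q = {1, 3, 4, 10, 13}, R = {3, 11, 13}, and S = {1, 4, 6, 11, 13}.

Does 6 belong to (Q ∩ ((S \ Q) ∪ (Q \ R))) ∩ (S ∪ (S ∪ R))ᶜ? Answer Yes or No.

No

6 ∈ S and 6 ∉ Q, so 6 ∈ S \ Q
6 ∉ Q and 6 ∉ R, so 6 ∉ Q \ R
6 ∈ (S \ Q) and 6 ∉ (Q \ R), so 6 ∈ (S \ Q) ∪ (Q \ R)
6 ∉ Q and 6 ∈ ((S \ Q) ∪ (Q \ R)), so 6 ∉ Q ∩ ((S \ Q) ∪ (Q \ R))
6 ∈ S and 6 ∉ R, so 6 ∈ S ∪ R
6 ∈ S and 6 ∈ (S ∪ R), so 6 ∈ S ∪ (S ∪ R)
6 ∉ (S ∪ (S ∪ R))ᶜ since 6 ∈ (S ∪ (S ∪ R))
6 ∉ (Q ∩ ((S \ Q) ∪ (Q \ R))) and 6 ∉ (S ∪ (S ∪ R))ᶜ, so 6 ∉ (Q ∩ ((S \ Q) ∪ (Q \ R))) ∩ (S ∪ (S ∪ R))ᶜ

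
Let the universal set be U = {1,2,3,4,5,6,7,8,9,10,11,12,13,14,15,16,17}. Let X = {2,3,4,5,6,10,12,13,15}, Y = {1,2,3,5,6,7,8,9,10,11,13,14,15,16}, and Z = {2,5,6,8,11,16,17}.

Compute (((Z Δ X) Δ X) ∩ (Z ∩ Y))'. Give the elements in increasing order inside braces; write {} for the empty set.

{1,3,4,7,9,10,12,13,14,15,17}

Z Δ X = {3,4,8,10,11,12,13,15,16,17}
(Z Δ X) Δ X = {2,5,6,8,11,16,17}
Z ∩ Y = {2,5,6,8,11,16}
((Z Δ X) Δ X) ∩ (Z ∩ Y) = {2,5,6,8,11,16}
(((Z Δ X) Δ X) ∩ (Z ∩ Y))' = {1,3,4,7,9,10,12,13,14,15,17}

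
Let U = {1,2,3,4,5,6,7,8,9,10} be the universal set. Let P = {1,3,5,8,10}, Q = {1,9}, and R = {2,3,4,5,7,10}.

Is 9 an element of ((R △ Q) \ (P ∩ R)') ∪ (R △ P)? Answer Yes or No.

No

9 ∉ R and 9 ∈ Q, so 9 ∈ R △ Q
9 ∉ P and 9 ∉ R, so 9 ∉ P ∩ R
9 ∈ (P ∩ R)' since 9 ∉ (P ∩ R)
9 ∈ (R △ Q) and 9 ∈ (P ∩ R)', so 9 ∉ (R △ Q) \ (P ∩ R)'
9 ∉ R and 9 ∉ P, so 9 ∉ R △ P
9 ∉ ((R △ Q) \ (P ∩ R)') and 9 ∉ (R △ P), so 9 ∉ ((R △ Q) \ (P ∩ R)') ∪ (R △ P)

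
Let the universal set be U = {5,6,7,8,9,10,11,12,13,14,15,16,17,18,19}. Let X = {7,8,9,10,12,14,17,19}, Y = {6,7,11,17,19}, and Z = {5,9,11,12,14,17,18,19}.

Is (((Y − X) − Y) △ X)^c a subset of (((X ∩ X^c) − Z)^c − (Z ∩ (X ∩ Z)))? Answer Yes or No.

Y − X = {6,11}
(Y − X) − Y = {}
((Y − X) − Y) △ X = {7,8,9,10,12,14,17,19}
(((Y − X) − Y) △ X)^c = {5,6,11,13,15,16,18}
X^c = {5,6,11,13,15,16,18}
X ∩ X^c = {}
(X ∩ X^c) − Z = {}
((X ∩ X^c) − Z)^c = {5,6,7,8,9,10,11,12,13,14,15,16,17,18,19}
X ∩ Z = {9,12,14,17,19}
Z ∩ (X ∩ Z) = {9,12,14,17,19}
((X ∩ X^c) − Z)^c − (Z ∩ (X ∩ Z)) = {5,6,7,8,10,11,13,15,16,18}
Every element of {5,6,11,13,15,16,18} is in {5,6,7,8,10,11,13,15,16,18}, so (((Y − X) − Y) △ X)^c ⊆ ((X ∩ X^c) − Z)^c − (Z ∩ (X ∩ Z)).

Yes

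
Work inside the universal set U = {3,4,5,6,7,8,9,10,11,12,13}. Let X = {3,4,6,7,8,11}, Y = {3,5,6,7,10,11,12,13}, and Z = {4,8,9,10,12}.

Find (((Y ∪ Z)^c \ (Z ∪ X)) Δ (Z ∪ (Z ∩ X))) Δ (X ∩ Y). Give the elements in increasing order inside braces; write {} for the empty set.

Y ∪ Z = {3,4,5,6,7,8,9,10,11,12,13}
(Y ∪ Z)^c = {}
Z ∪ X = {3,4,6,7,8,9,10,11,12}
(Y ∪ Z)^c \ (Z ∪ X) = {}
Z ∩ X = {4,8}
Z ∪ (Z ∩ X) = {4,8,9,10,12}
((Y ∪ Z)^c \ (Z ∪ X)) Δ (Z ∪ (Z ∩ X)) = {4,8,9,10,12}
X ∩ Y = {3,6,7,11}
(((Y ∪ Z)^c \ (Z ∪ X)) Δ (Z ∪ (Z ∩ X))) Δ (X ∩ Y) = {3,4,6,7,8,9,10,11,12}

{3,4,6,7,8,9,10,11,12}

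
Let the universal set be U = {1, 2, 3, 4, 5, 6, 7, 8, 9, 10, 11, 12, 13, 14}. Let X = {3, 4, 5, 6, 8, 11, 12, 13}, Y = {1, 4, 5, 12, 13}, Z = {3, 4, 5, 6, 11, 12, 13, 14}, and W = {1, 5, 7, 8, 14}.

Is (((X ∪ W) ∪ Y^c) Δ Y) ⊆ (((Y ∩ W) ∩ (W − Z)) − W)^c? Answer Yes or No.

X ∪ W = {1, 3, 4, 5, 6, 7, 8, 11, 12, 13, 14}
Y^c = {2, 3, 6, 7, 8, 9, 10, 11, 14}
(X ∪ W) ∪ Y^c = {1, 2, 3, 4, 5, 6, 7, 8, 9, 10, 11, 12, 13, 14}
((X ∪ W) ∪ Y^c) Δ Y = {2, 3, 6, 7, 8, 9, 10, 11, 14}
Y ∩ W = {1, 5}
W − Z = {1, 7, 8}
(Y ∩ W) ∩ (W − Z) = {1}
((Y ∩ W) ∩ (W − Z)) − W = {}
(((Y ∩ W) ∩ (W − Z)) − W)^c = {1, 2, 3, 4, 5, 6, 7, 8, 9, 10, 11, 12, 13, 14}
Every element of {2, 3, 6, 7, 8, 9, 10, 11, 14} is in {1, 2, 3, 4, 5, 6, 7, 8, 9, 10, 11, 12, 13, 14}, so ((X ∪ W) ∪ Y^c) Δ Y ⊆ (((Y ∩ W) ∩ (W − Z)) − W)^c.

Yes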